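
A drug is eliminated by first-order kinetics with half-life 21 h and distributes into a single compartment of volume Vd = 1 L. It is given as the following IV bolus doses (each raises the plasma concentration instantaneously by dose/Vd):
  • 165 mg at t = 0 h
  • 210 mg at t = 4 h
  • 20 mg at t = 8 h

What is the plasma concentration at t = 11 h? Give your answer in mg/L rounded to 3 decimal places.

299.554 mg/L

k = ln 2 / 21 = 0.03301 per h
Dose 1 (165 mg at t=0 h): 165·exp(−0.03301·11) = 114.763 mg/L
Dose 2 (210 mg at t=4 h): 210·exp(−0.03301·7) = 166.677 mg/L
Dose 3 (20 mg at t=8 h): 20·exp(−0.03301·3) = 18.114 mg/L
C(11) = 114.763 + 166.677 + 18.114 = 299.554 mg/L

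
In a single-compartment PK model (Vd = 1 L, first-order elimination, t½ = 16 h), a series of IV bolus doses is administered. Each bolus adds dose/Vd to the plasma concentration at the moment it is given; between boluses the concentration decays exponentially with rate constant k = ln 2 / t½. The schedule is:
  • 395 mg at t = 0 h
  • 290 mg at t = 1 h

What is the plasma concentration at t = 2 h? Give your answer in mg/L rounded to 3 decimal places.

639.922 mg/L

k = ln 2 / 16 = 0.04332 per h
Dose 1 (395 mg at t=0 h): 395·exp(−0.04332·2) = 362.217 mg/L
Dose 2 (290 mg at t=1 h): 290·exp(−0.04332·1) = 277.705 mg/L
C(2) = 362.217 + 277.705 = 639.922 mg/L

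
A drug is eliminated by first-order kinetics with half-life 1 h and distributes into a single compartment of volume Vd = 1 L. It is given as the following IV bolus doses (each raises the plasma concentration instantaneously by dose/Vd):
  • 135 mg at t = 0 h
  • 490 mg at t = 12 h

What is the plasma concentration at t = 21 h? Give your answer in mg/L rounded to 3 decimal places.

k = ln 2 / 1 = 0.69315 per h
Dose 1 (135 mg at t=0 h): 135·exp(−0.69315·21) = 0.000 mg/L
Dose 2 (490 mg at t=12 h): 490·exp(−0.69315·9) = 0.957 mg/L
C(21) = 0.000 + 0.957 = 0.957 mg/L

0.957 mg/L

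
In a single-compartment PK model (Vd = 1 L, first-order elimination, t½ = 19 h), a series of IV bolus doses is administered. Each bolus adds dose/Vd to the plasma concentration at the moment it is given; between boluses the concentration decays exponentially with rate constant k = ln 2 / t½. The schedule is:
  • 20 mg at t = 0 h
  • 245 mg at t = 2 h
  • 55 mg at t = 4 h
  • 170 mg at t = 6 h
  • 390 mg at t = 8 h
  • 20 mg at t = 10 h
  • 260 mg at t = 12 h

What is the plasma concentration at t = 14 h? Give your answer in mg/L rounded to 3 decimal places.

k = ln 2 / 19 = 0.03648 per h
Dose 1 (20 mg at t=0 h): 20·exp(−0.03648·14) = 12.001 mg/L
Dose 2 (245 mg at t=2 h): 245·exp(−0.03648·12) = 158.140 mg/L
Dose 3 (55 mg at t=4 h): 55·exp(−0.03648·10) = 38.188 mg/L
Dose 4 (170 mg at t=6 h): 170·exp(−0.03648·8) = 126.970 mg/L
Dose 5 (390 mg at t=8 h): 390·exp(−0.03648·6) = 313.330 mg/L
Dose 6 (20 mg at t=10 h): 20·exp(−0.03648·4) = 17.284 mg/L
Dose 7 (260 mg at t=12 h): 260·exp(−0.03648·2) = 241.705 mg/L
C(14) = 12.001 + 158.140 + 38.188 + 126.970 + 313.330 + 17.284 + 241.705 = 907.619 mg/L

907.619 mg/L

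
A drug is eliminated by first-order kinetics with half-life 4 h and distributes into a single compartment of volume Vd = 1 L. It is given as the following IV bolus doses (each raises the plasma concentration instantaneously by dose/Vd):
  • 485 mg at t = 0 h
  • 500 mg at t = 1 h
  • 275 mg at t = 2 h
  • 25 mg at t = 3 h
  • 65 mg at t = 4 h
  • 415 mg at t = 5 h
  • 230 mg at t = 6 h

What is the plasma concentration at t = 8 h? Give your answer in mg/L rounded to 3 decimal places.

k = ln 2 / 4 = 0.17329 per h
Dose 1 (485 mg at t=0 h): 485·exp(−0.17329·8) = 121.250 mg/L
Dose 2 (500 mg at t=1 h): 500·exp(−0.17329·7) = 148.651 mg/L
Dose 3 (275 mg at t=2 h): 275·exp(−0.17329·6) = 97.227 mg/L
Dose 4 (25 mg at t=3 h): 25·exp(−0.17329·5) = 10.511 mg/L
Dose 5 (65 mg at t=4 h): 65·exp(−0.17329·4) = 32.500 mg/L
Dose 6 (415 mg at t=5 h): 415·exp(−0.17329·3) = 246.760 mg/L
Dose 7 (230 mg at t=6 h): 230·exp(−0.17329·2) = 162.635 mg/L
C(8) = 121.250 + 148.651 + 97.227 + 10.511 + 32.500 + 246.760 + 162.635 = 819.534 mg/L

819.534 mg/L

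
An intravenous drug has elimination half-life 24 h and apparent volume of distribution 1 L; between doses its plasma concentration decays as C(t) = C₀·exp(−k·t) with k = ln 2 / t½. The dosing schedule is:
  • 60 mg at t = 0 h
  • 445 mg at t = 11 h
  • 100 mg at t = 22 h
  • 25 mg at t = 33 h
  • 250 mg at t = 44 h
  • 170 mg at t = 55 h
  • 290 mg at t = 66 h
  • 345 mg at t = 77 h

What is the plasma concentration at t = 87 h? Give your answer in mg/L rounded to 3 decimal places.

k = ln 2 / 24 = 0.02888 per h
Dose 1 (60 mg at t=0 h): 60·exp(−0.02888·87) = 4.863 mg/L
Dose 2 (445 mg at t=11 h): 445·exp(−0.02888·76) = 49.556 mg/L
Dose 3 (100 mg at t=22 h): 100·exp(−0.02888·65) = 15.301 mg/L
Dose 4 (25 mg at t=33 h): 25·exp(−0.02888·54) = 5.256 mg/L
Dose 5 (250 mg at t=44 h): 250·exp(−0.02888·43) = 72.210 mg/L
Dose 6 (170 mg at t=55 h): 170·exp(−0.02888·32) = 67.465 mg/L
Dose 7 (290 mg at t=66 h): 290·exp(−0.02888·21) = 158.124 mg/L
Dose 8 (345 mg at t=77 h): 345·exp(−0.02888·10) = 258.458 mg/L
C(87) = 4.863 + 49.556 + 15.301 + 5.256 + 72.210 + 67.465 + 158.124 + 258.458 = 631.231 mg/L

631.231 mg/L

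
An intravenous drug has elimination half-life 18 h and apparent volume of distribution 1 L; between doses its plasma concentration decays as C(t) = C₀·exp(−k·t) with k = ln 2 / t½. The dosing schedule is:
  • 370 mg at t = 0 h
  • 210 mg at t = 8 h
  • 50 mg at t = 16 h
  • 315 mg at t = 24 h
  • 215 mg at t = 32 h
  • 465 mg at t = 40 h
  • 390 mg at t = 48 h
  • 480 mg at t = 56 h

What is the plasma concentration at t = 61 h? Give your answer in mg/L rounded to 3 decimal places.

1057.066 mg/L

k = ln 2 / 18 = 0.03851 per h
Dose 1 (370 mg at t=0 h): 370·exp(−0.03851·61) = 35.322 mg/L
Dose 2 (210 mg at t=8 h): 210·exp(−0.03851·53) = 27.281 mg/L
Dose 3 (50 mg at t=16 h): 50·exp(−0.03851·45) = 8.839 mg/L
Dose 4 (315 mg at t=24 h): 315·exp(−0.03851·37) = 75.775 mg/L
Dose 5 (215 mg at t=32 h): 215·exp(−0.03851·29) = 70.379 mg/L
Dose 6 (465 mg at t=40 h): 465·exp(−0.03851·21) = 207.134 mg/L
Dose 7 (390 mg at t=48 h): 390·exp(−0.03851·13) = 236.404 mg/L
Dose 8 (480 mg at t=56 h): 480·exp(−0.03851·5) = 395.933 mg/L
C(61) = 35.322 + 27.281 + 8.839 + 75.775 + 70.379 + 207.134 + 236.404 + 395.933 = 1057.066 mg/L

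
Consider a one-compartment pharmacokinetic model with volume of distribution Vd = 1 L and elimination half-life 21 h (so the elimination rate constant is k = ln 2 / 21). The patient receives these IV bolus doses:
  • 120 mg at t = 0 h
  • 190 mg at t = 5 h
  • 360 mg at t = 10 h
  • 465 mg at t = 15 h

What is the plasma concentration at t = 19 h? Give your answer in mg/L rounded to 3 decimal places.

858.753 mg/L

k = ln 2 / 21 = 0.03301 per h
Dose 1 (120 mg at t=0 h): 120·exp(−0.03301·19) = 64.095 mg/L
Dose 2 (190 mg at t=5 h): 190·exp(−0.03301·14) = 119.692 mg/L
Dose 3 (360 mg at t=10 h): 360·exp(−0.03301·9) = 267.479 mg/L
Dose 4 (465 mg at t=15 h): 465·exp(−0.03301·4) = 407.487 mg/L
C(19) = 64.095 + 119.692 + 267.479 + 407.487 = 858.753 mg/L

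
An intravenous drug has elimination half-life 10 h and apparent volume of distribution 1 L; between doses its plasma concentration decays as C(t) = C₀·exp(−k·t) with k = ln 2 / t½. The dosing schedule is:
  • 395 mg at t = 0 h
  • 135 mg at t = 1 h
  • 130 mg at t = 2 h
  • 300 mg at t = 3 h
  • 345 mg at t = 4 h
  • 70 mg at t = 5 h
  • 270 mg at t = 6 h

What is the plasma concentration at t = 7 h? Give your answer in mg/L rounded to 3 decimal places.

1244.584 mg/L

k = ln 2 / 10 = 0.06931 per h
Dose 1 (395 mg at t=0 h): 395·exp(−0.06931·7) = 243.151 mg/L
Dose 2 (135 mg at t=1 h): 135·exp(−0.06931·6) = 89.067 mg/L
Dose 3 (130 mg at t=2 h): 130·exp(−0.06931·5) = 91.924 mg/L
Dose 4 (300 mg at t=3 h): 300·exp(−0.06931·4) = 227.357 mg/L
Dose 5 (345 mg at t=4 h): 345·exp(−0.06931·3) = 280.227 mg/L
Dose 6 (70 mg at t=5 h): 70·exp(−0.06931·2) = 60.939 mg/L
Dose 7 (270 mg at t=6 h): 270·exp(−0.06931·1) = 251.919 mg/L
C(7) = 243.151 + 89.067 + 91.924 + 227.357 + 280.227 + 60.939 + 251.919 = 1244.584 mg/L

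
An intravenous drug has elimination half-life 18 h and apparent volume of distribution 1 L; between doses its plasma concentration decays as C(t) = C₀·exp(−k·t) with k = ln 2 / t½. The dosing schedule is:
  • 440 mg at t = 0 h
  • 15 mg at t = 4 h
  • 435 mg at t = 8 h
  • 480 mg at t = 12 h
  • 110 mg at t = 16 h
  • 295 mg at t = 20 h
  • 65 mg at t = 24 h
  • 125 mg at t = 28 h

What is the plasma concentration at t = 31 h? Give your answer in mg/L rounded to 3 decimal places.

964.874 mg/L

k = ln 2 / 18 = 0.03851 per h
Dose 1 (440 mg at t=0 h): 440·exp(−0.03851·31) = 133.356 mg/L
Dose 2 (15 mg at t=4 h): 15·exp(−0.03851·27) = 5.303 mg/L
Dose 3 (435 mg at t=8 h): 435·exp(−0.03851·23) = 179.407 mg/L
Dose 4 (480 mg at t=12 h): 480·exp(−0.03851·19) = 230.934 mg/L
Dose 5 (110 mg at t=16 h): 110·exp(−0.03851·15) = 61.735 mg/L
Dose 6 (295 mg at t=20 h): 295·exp(−0.03851·11) = 193.134 mg/L
Dose 7 (65 mg at t=24 h): 65·exp(−0.03851·7) = 49.642 mg/L
Dose 8 (125 mg at t=28 h): 125·exp(−0.03851·3) = 111.362 mg/L
C(31) = 133.356 + 5.303 + 179.407 + 230.934 + 61.735 + 193.134 + 49.642 + 111.362 = 964.874 mg/L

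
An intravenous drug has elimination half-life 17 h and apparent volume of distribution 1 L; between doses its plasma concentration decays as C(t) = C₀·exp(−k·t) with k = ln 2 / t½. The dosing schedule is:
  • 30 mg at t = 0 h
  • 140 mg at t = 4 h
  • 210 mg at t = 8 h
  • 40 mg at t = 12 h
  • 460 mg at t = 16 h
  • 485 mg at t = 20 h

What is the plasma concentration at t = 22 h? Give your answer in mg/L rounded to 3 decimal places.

1031.898 mg/L

k = ln 2 / 17 = 0.04077 per h
Dose 1 (30 mg at t=0 h): 30·exp(−0.04077·22) = 12.234 mg/L
Dose 2 (140 mg at t=4 h): 140·exp(−0.04077·18) = 67.203 mg/L
Dose 3 (210 mg at t=8 h): 210·exp(−0.04077·14) = 118.662 mg/L
Dose 4 (40 mg at t=12 h): 40·exp(−0.04077·10) = 26.606 mg/L
Dose 5 (460 mg at t=16 h): 460·exp(−0.04077·6) = 360.174 mg/L
Dose 6 (485 mg at t=20 h): 485·exp(−0.04077·2) = 447.019 mg/L
C(22) = 12.234 + 67.203 + 118.662 + 26.606 + 360.174 + 447.019 = 1031.898 mg/L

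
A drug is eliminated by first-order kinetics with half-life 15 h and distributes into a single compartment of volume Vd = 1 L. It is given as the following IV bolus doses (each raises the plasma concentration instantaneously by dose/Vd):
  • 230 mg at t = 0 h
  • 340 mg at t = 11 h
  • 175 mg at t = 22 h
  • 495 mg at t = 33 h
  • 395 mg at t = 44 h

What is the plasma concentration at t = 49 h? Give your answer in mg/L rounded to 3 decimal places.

682.720 mg/L

k = ln 2 / 15 = 0.04621 per h
Dose 1 (230 mg at t=0 h): 230·exp(−0.04621·49) = 23.898 mg/L
Dose 2 (340 mg at t=11 h): 340·exp(−0.04621·38) = 58.731 mg/L
Dose 3 (175 mg at t=22 h): 175·exp(−0.04621·27) = 50.256 mg/L
Dose 4 (495 mg at t=33 h): 495·exp(−0.04621·16) = 236.323 mg/L
Dose 5 (395 mg at t=44 h): 395·exp(−0.04621·5) = 313.512 mg/L
C(49) = 23.898 + 58.731 + 50.256 + 236.323 + 313.512 = 682.720 mg/L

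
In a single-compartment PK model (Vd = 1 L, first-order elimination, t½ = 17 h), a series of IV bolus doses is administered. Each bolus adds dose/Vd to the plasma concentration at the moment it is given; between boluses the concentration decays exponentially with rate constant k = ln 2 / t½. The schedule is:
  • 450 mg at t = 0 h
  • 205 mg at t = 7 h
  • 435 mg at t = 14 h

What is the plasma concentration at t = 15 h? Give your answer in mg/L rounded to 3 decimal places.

k = ln 2 / 17 = 0.04077 per h
Dose 1 (450 mg at t=0 h): 450·exp(−0.04077·15) = 244.117 mg/L
Dose 2 (205 mg at t=7 h): 205·exp(−0.04077·8) = 147.942 mg/L
Dose 3 (435 mg at t=14 h): 435·exp(−0.04077·1) = 417.620 mg/L
C(15) = 244.117 + 147.942 + 417.620 = 809.680 mg/L

809.680 mg/L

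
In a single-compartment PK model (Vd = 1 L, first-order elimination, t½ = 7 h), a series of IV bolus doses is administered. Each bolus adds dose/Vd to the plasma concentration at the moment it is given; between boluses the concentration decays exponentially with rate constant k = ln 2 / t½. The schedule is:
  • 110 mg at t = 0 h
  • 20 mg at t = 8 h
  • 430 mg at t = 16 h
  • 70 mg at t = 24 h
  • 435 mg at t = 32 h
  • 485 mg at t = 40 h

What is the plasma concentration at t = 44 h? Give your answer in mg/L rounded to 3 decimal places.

k = ln 2 / 7 = 0.09902 per h
Dose 1 (110 mg at t=0 h): 110·exp(−0.09902·44) = 1.410 mg/L
Dose 2 (20 mg at t=8 h): 20·exp(−0.09902·36) = 0.566 mg/L
Dose 3 (430 mg at t=16 h): 430·exp(−0.09902·28) = 26.875 mg/L
Dose 4 (70 mg at t=24 h): 70·exp(−0.09902·20) = 9.661 mg/L
Dose 5 (435 mg at t=32 h): 435·exp(−0.09902·12) = 132.568 mg/L
Dose 6 (485 mg at t=40 h): 485·exp(−0.09902·4) = 326.381 mg/L
C(44) = 1.410 + 0.566 + 26.875 + 9.661 + 132.568 + 326.381 = 497.460 mg/L

497.460 mg/L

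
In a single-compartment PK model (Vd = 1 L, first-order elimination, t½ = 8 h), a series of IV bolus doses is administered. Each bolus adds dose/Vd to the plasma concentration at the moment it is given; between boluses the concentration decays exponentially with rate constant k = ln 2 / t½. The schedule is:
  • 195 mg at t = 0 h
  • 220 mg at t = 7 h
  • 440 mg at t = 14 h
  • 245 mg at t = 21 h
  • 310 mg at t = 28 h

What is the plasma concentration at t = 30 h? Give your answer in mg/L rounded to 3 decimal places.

k = ln 2 / 8 = 0.08664 per h
Dose 1 (195 mg at t=0 h): 195·exp(−0.08664·30) = 14.493 mg/L
Dose 2 (220 mg at t=7 h): 220·exp(−0.08664·23) = 29.989 mg/L
Dose 3 (440 mg at t=14 h): 440·exp(−0.08664·16) = 110.000 mg/L
Dose 4 (245 mg at t=21 h): 245·exp(−0.08664·9) = 112.333 mg/L
Dose 5 (310 mg at t=28 h): 310·exp(−0.08664·2) = 260.678 mg/L
C(30) = 14.493 + 29.989 + 110.000 + 112.333 + 260.678 = 527.493 mg/L

527.493 mg/L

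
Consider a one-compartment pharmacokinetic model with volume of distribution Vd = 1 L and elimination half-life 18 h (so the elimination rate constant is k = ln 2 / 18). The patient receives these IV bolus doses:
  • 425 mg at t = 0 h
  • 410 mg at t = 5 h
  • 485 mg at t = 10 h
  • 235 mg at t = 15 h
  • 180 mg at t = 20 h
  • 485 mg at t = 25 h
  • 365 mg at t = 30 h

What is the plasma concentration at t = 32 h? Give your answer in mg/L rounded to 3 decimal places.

k = ln 2 / 18 = 0.03851 per h
Dose 1 (425 mg at t=0 h): 425·exp(−0.03851·32) = 123.944 mg/L
Dose 2 (410 mg at t=5 h): 410·exp(−0.03851·27) = 144.957 mg/L
Dose 3 (485 mg at t=10 h): 485·exp(−0.03851·22) = 207.882 mg/L
Dose 4 (235 mg at t=15 h): 235·exp(−0.03851·17) = 122.113 mg/L
Dose 5 (180 mg at t=20 h): 180·exp(−0.03851·12) = 113.393 mg/L
Dose 6 (485 mg at t=25 h): 485·exp(−0.03851·7) = 370.403 mg/L
Dose 7 (365 mg at t=30 h): 365·exp(−0.03851·2) = 337.944 mg/L
C(32) = 123.944 + 144.957 + 207.882 + 122.113 + 113.393 + 370.403 + 337.944 = 1420.635 mg/L

1420.635 mg/L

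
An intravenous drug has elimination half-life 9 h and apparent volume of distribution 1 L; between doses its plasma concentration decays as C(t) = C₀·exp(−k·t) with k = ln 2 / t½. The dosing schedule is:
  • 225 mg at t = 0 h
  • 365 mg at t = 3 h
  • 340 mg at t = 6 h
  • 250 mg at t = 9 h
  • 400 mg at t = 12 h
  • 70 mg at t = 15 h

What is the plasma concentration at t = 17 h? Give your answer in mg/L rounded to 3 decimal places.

797.829 mg/L

k = ln 2 / 9 = 0.07702 per h
Dose 1 (225 mg at t=0 h): 225·exp(−0.07702·17) = 60.753 mg/L
Dose 2 (365 mg at t=3 h): 365·exp(−0.07702·14) = 124.172 mg/L
Dose 3 (340 mg at t=6 h): 340·exp(−0.07702·11) = 145.731 mg/L
Dose 4 (250 mg at t=9 h): 250·exp(−0.07702·8) = 135.007 mg/L
Dose 5 (400 mg at t=12 h): 400·exp(−0.07702·5) = 272.158 mg/L
Dose 6 (70 mg at t=15 h): 70·exp(−0.07702·2) = 60.007 mg/L
C(17) = 60.753 + 124.172 + 145.731 + 135.007 + 272.158 + 60.007 = 797.829 mg/L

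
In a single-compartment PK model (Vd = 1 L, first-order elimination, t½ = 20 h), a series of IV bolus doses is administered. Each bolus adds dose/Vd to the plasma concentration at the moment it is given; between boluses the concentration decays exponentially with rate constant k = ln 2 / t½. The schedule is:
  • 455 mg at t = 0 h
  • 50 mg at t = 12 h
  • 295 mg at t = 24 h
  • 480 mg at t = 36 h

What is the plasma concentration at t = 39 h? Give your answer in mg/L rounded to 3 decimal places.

745.384 mg/L

k = ln 2 / 20 = 0.03466 per h
Dose 1 (455 mg at t=0 h): 455·exp(−0.03466·39) = 117.761 mg/L
Dose 2 (50 mg at t=12 h): 50·exp(−0.03466·27) = 19.615 mg/L
Dose 3 (295 mg at t=24 h): 295·exp(−0.03466·15) = 175.408 mg/L
Dose 4 (480 mg at t=36 h): 480·exp(−0.03466·3) = 432.600 mg/L
C(39) = 117.761 + 19.615 + 175.408 + 432.600 = 745.384 mg/L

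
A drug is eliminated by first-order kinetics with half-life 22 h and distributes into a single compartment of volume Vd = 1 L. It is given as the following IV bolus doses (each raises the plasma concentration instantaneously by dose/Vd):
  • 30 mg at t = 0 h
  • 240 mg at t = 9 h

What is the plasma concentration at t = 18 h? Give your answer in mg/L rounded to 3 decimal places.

k = ln 2 / 22 = 0.03151 per h
Dose 1 (30 mg at t=0 h): 30·exp(−0.03151·18) = 17.015 mg/L
Dose 2 (240 mg at t=9 h): 240·exp(−0.03151·9) = 180.743 mg/L
C(18) = 17.015 + 180.743 = 197.758 mg/L

197.758 mg/L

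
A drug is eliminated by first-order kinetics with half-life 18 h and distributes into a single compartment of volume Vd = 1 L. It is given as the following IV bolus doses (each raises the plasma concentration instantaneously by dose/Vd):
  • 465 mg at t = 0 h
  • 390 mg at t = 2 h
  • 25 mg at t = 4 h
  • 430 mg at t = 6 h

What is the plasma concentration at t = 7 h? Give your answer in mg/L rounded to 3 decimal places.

1112.853 mg/L

k = ln 2 / 18 = 0.03851 per h
Dose 1 (465 mg at t=0 h): 465·exp(−0.03851·7) = 355.129 mg/L
Dose 2 (390 mg at t=2 h): 390·exp(−0.03851·5) = 321.696 mg/L
Dose 3 (25 mg at t=4 h): 25·exp(−0.03851·3) = 22.272 mg/L
Dose 4 (430 mg at t=6 h): 430·exp(−0.03851·1) = 413.756 mg/L
C(7) = 355.129 + 321.696 + 22.272 + 413.756 = 1112.853 mg/L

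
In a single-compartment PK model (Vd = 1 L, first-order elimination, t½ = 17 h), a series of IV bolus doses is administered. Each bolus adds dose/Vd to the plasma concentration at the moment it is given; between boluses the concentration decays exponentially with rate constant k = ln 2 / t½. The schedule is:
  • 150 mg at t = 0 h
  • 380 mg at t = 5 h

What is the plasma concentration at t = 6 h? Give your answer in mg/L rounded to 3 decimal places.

482.266 mg/L

k = ln 2 / 17 = 0.04077 per h
Dose 1 (150 mg at t=0 h): 150·exp(−0.04077·6) = 117.448 mg/L
Dose 2 (380 mg at t=5 h): 380·exp(−0.04077·1) = 364.818 mg/L
C(6) = 117.448 + 364.818 = 482.266 mg/L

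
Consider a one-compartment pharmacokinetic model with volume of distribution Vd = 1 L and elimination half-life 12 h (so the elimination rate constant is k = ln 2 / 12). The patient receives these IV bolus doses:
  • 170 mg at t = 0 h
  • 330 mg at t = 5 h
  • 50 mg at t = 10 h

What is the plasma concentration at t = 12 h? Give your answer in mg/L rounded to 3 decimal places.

349.794 mg/L

k = ln 2 / 12 = 0.05776 per h
Dose 1 (170 mg at t=0 h): 170·exp(−0.05776·12) = 85.000 mg/L
Dose 2 (330 mg at t=5 h): 330·exp(−0.05776·7) = 220.249 mg/L
Dose 3 (50 mg at t=10 h): 50·exp(−0.05776·2) = 44.545 mg/L
C(12) = 85.000 + 220.249 + 44.545 = 349.794 mg/L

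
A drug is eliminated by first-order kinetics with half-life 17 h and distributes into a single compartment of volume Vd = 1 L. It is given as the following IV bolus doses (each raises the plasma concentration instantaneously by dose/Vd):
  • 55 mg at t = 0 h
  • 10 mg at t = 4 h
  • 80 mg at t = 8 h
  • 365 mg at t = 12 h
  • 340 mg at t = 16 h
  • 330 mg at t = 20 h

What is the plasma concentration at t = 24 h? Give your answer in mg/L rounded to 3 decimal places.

816.237 mg/L

k = ln 2 / 17 = 0.04077 per h
Dose 1 (55 mg at t=0 h): 55·exp(−0.04077·24) = 20.672 mg/L
Dose 2 (10 mg at t=4 h): 10·exp(−0.04077·20) = 4.424 mg/L
Dose 3 (80 mg at t=8 h): 80·exp(−0.04077·16) = 41.665 mg/L
Dose 4 (365 mg at t=12 h): 365·exp(−0.04077·12) = 223.770 mg/L
Dose 5 (340 mg at t=16 h): 340·exp(−0.04077·8) = 245.368 mg/L
Dose 6 (330 mg at t=20 h): 330·exp(−0.04077·4) = 280.339 mg/L
C(24) = 20.672 + 4.424 + 41.665 + 223.770 + 245.368 + 280.339 = 816.237 mg/L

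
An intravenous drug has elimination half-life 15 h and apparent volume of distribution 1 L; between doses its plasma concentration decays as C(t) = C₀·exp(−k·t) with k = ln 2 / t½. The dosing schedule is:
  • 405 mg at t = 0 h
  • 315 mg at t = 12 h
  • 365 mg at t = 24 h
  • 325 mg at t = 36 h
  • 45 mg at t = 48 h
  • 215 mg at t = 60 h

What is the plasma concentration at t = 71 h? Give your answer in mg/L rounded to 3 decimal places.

k = ln 2 / 15 = 0.04621 per h
Dose 1 (405 mg at t=0 h): 405·exp(−0.04621·71) = 15.226 mg/L
Dose 2 (315 mg at t=12 h): 315·exp(−0.04621·59) = 20.619 mg/L
Dose 3 (365 mg at t=24 h): 365·exp(−0.04621·47) = 41.597 mg/L
Dose 4 (325 mg at t=36 h): 325·exp(−0.04621·35) = 64.488 mg/L
Dose 5 (45 mg at t=48 h): 45·exp(−0.04621·23) = 15.547 mg/L
Dose 6 (215 mg at t=60 h): 215·exp(−0.04621·11) = 129.325 mg/L
C(71) = 15.226 + 20.619 + 41.597 + 64.488 + 15.547 + 129.325 = 286.802 mg/L

286.802 mg/L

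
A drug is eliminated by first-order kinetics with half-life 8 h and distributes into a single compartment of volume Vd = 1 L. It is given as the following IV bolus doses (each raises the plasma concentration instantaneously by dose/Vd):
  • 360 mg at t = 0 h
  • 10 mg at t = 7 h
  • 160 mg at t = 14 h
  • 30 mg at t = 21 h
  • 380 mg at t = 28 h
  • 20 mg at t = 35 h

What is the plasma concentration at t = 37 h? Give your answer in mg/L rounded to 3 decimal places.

235.692 mg/L

k = ln 2 / 8 = 0.08664 per h
Dose 1 (360 mg at t=0 h): 360·exp(−0.08664·37) = 14.589 mg/L
Dose 2 (10 mg at t=7 h): 10·exp(−0.08664·30) = 0.743 mg/L
Dose 3 (160 mg at t=14 h): 160·exp(−0.08664·23) = 21.810 mg/L
Dose 4 (30 mg at t=21 h): 30·exp(−0.08664·16) = 7.500 mg/L
Dose 5 (380 mg at t=28 h): 380·exp(−0.08664·9) = 174.231 mg/L
Dose 6 (20 mg at t=35 h): 20·exp(−0.08664·2) = 16.818 mg/L
C(37) = 14.589 + 0.743 + 21.810 + 7.500 + 174.231 + 16.818 = 235.692 mg/L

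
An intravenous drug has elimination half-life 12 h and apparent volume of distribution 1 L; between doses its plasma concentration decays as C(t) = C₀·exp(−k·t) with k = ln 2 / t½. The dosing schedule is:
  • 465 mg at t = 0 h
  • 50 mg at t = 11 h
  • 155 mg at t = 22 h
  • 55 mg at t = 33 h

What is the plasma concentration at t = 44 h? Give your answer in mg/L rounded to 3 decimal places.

k = ln 2 / 12 = 0.05776 per h
Dose 1 (465 mg at t=0 h): 465·exp(−0.05776·44) = 36.616 mg/L
Dose 2 (50 mg at t=11 h): 50·exp(−0.05776·33) = 7.433 mg/L
Dose 3 (155 mg at t=22 h): 155·exp(−0.05776·22) = 43.495 mg/L
Dose 4 (55 mg at t=33 h): 55·exp(−0.05776·11) = 29.135 mg/L
C(44) = 36.616 + 7.433 + 43.495 + 29.135 = 116.680 mg/L

116.680 mg/L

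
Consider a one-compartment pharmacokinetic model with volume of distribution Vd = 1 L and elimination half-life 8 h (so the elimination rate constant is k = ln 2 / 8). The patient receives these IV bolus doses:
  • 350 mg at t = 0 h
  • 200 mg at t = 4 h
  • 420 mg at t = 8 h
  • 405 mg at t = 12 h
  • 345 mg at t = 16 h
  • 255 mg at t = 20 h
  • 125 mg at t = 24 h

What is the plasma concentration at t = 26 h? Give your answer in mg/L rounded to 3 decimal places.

677.011 mg/L

k = ln 2 / 8 = 0.08664 per h
Dose 1 (350 mg at t=0 h): 350·exp(−0.08664·26) = 36.789 mg/L
Dose 2 (200 mg at t=4 h): 200·exp(−0.08664·22) = 29.730 mg/L
Dose 3 (420 mg at t=8 h): 420·exp(−0.08664·18) = 88.294 mg/L
Dose 4 (405 mg at t=12 h): 405·exp(−0.08664·14) = 120.407 mg/L
Dose 5 (345 mg at t=16 h): 345·exp(−0.08664·10) = 145.055 mg/L
Dose 6 (255 mg at t=20 h): 255·exp(−0.08664·6) = 151.624 mg/L
Dose 7 (125 mg at t=24 h): 125·exp(−0.08664·2) = 105.112 mg/L
C(26) = 36.789 + 29.730 + 88.294 + 120.407 + 145.055 + 151.624 + 105.112 = 677.011 mg/L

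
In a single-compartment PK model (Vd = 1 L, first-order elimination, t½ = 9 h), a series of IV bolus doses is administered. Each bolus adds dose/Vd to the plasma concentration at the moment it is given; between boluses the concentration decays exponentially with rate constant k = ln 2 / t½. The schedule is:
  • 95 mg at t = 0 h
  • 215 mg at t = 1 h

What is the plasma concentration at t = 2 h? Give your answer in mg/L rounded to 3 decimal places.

k = ln 2 / 9 = 0.07702 per h
Dose 1 (95 mg at t=0 h): 95·exp(−0.07702·2) = 81.438 mg/L
Dose 2 (215 mg at t=1 h): 215·exp(−0.07702·1) = 199.063 mg/L
C(2) = 81.438 + 199.063 = 280.501 mg/L

280.501 mg/L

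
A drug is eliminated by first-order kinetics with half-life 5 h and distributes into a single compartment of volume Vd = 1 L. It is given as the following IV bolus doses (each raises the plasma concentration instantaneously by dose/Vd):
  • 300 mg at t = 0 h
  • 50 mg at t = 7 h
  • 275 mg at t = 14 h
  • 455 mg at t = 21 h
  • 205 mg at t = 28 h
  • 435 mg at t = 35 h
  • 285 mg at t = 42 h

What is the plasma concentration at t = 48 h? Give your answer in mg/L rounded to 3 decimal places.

k = ln 2 / 5 = 0.13863 per h
Dose 1 (300 mg at t=0 h): 300·exp(−0.13863·48) = 0.387 mg/L
Dose 2 (50 mg at t=7 h): 50·exp(−0.13863·41) = 0.170 mg/L
Dose 3 (275 mg at t=14 h): 275·exp(−0.13863·34) = 2.468 mg/L
Dose 4 (455 mg at t=21 h): 455·exp(−0.13863·27) = 10.776 mg/L
Dose 5 (205 mg at t=28 h): 205·exp(−0.13863·20) = 12.812 mg/L
Dose 6 (435 mg at t=35 h): 435·exp(−0.13863·13) = 71.748 mg/L
Dose 7 (285 mg at t=42 h): 285·exp(−0.13863·6) = 124.053 mg/L
C(48) = 0.387 + 0.170 + 2.468 + 10.776 + 12.812 + 71.748 + 124.053 = 222.415 mg/L

222.415 mg/L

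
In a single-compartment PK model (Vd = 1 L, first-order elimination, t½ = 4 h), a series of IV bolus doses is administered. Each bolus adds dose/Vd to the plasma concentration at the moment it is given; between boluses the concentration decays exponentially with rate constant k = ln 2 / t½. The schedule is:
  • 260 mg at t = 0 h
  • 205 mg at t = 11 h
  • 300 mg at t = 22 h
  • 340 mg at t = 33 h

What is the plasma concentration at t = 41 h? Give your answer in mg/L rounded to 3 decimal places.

97.495 mg/L

k = ln 2 / 4 = 0.17329 per h
Dose 1 (260 mg at t=0 h): 260·exp(−0.17329·41) = 0.214 mg/L
Dose 2 (205 mg at t=11 h): 205·exp(−0.17329·30) = 1.132 mg/L
Dose 3 (300 mg at t=22 h): 300·exp(−0.17329·19) = 11.149 mg/L
Dose 4 (340 mg at t=33 h): 340·exp(−0.17329·8) = 85.000 mg/L
C(41) = 0.214 + 1.132 + 11.149 + 85.000 = 97.495 mg/L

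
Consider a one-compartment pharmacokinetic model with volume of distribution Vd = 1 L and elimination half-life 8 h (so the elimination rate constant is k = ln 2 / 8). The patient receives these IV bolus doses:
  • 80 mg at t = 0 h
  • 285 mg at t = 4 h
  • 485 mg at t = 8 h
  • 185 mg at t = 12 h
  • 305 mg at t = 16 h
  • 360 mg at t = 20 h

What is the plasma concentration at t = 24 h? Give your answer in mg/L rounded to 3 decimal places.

654.097 mg/L

k = ln 2 / 8 = 0.08664 per h
Dose 1 (80 mg at t=0 h): 80·exp(−0.08664·24) = 10.000 mg/L
Dose 2 (285 mg at t=4 h): 285·exp(−0.08664·20) = 50.381 mg/L
Dose 3 (485 mg at t=8 h): 485·exp(−0.08664·16) = 121.250 mg/L
Dose 4 (185 mg at t=12 h): 185·exp(−0.08664·12) = 65.407 mg/L
Dose 5 (305 mg at t=16 h): 305·exp(−0.08664·8) = 152.500 mg/L
Dose 6 (360 mg at t=20 h): 360·exp(−0.08664·4) = 254.558 mg/L
C(24) = 10.000 + 50.381 + 121.250 + 65.407 + 152.500 + 254.558 = 654.097 mg/L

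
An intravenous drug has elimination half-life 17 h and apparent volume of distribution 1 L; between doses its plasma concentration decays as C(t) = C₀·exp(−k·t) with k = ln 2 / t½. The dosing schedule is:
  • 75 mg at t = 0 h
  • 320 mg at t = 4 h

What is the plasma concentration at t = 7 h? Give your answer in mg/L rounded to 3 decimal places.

k = ln 2 / 17 = 0.04077 per h
Dose 1 (75 mg at t=0 h): 75·exp(−0.04077·7) = 56.378 mg/L
Dose 2 (320 mg at t=4 h): 320·exp(−0.04077·3) = 283.157 mg/L
C(7) = 56.378 + 283.157 = 339.535 mg/L

339.535 mg/L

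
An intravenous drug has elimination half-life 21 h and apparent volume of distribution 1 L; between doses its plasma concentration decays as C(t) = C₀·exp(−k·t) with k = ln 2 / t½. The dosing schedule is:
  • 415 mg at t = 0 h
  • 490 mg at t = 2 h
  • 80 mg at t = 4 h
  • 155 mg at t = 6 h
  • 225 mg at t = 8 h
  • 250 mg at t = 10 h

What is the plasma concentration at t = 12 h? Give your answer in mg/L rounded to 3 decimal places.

1251.309 mg/L

k = ln 2 / 21 = 0.03301 per h
Dose 1 (415 mg at t=0 h): 415·exp(−0.03301·12) = 279.274 mg/L
Dose 2 (490 mg at t=2 h): 490·exp(−0.03301·10) = 352.248 mg/L
Dose 3 (80 mg at t=4 h): 80·exp(−0.03301·8) = 61.434 mg/L
Dose 4 (155 mg at t=6 h): 155·exp(−0.03301·6) = 127.152 mg/L
Dose 5 (225 mg at t=8 h): 225·exp(−0.03301·4) = 197.171 mg/L
Dose 6 (250 mg at t=10 h): 250·exp(−0.03301·2) = 234.029 mg/L
C(12) = 279.274 + 352.248 + 61.434 + 127.152 + 197.171 + 234.029 = 1251.309 mg/L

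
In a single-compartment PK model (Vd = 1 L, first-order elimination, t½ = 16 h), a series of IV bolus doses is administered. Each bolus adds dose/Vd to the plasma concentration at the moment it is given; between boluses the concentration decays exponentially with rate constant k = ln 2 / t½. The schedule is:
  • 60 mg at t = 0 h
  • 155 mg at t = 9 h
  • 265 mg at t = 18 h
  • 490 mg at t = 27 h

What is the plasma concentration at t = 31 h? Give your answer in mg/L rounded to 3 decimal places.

k = ln 2 / 16 = 0.04332 per h
Dose 1 (60 mg at t=0 h): 60·exp(−0.04332·31) = 15.664 mg/L
Dose 2 (155 mg at t=9 h): 155·exp(−0.04332·22) = 59.761 mg/L
Dose 3 (265 mg at t=18 h): 265·exp(−0.04332·13) = 150.889 mg/L
Dose 4 (490 mg at t=27 h): 490·exp(−0.04332·4) = 412.039 mg/L
C(31) = 15.664 + 59.761 + 150.889 + 412.039 = 638.354 mg/L

638.354 mg/L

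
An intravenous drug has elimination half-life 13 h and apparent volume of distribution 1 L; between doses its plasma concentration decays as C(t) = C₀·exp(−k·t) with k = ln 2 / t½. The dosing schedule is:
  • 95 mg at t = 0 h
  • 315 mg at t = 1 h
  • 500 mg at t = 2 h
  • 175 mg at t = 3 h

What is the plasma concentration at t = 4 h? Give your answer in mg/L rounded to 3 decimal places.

960.530 mg/L

k = ln 2 / 13 = 0.05332 per h
Dose 1 (95 mg at t=0 h): 95·exp(−0.05332·4) = 76.754 mg/L
Dose 2 (315 mg at t=1 h): 315·exp(−0.05332·3) = 268.437 mg/L
Dose 3 (500 mg at t=2 h): 500·exp(−0.05332·2) = 449.425 mg/L
Dose 4 (175 mg at t=3 h): 175·exp(−0.05332·1) = 165.914 mg/L
C(4) = 76.754 + 268.437 + 449.425 + 165.914 = 960.530 mg/L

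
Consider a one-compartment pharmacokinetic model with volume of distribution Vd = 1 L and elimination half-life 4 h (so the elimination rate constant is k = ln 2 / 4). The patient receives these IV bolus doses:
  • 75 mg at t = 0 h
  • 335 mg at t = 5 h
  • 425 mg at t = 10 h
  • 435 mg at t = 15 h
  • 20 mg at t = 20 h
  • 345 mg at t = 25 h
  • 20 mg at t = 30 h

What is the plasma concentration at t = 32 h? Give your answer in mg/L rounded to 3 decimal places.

k = ln 2 / 4 = 0.17329 per h
Dose 1 (75 mg at t=0 h): 75·exp(−0.17329·32) = 0.293 mg/L
Dose 2 (335 mg at t=5 h): 335·exp(−0.17329·27) = 3.112 mg/L
Dose 3 (425 mg at t=10 h): 425·exp(−0.17329·22) = 9.391 mg/L
Dose 4 (435 mg at t=15 h): 435·exp(−0.17329·17) = 22.862 mg/L
Dose 5 (20 mg at t=20 h): 20·exp(−0.17329·12) = 2.500 mg/L
Dose 6 (345 mg at t=25 h): 345·exp(−0.17329·7) = 102.569 mg/L
Dose 7 (20 mg at t=30 h): 20·exp(−0.17329·2) = 14.142 mg/L
C(32) = 0.293 + 3.112 + 9.391 + 22.862 + 2.500 + 102.569 + 14.142 = 154.870 mg/L

154.870 mg/L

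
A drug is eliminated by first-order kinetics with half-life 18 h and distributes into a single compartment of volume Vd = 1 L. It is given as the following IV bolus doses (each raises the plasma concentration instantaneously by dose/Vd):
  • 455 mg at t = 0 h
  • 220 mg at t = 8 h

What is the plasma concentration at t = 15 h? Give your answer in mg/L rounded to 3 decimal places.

423.378 mg/L

k = ln 2 / 18 = 0.03851 per h
Dose 1 (455 mg at t=0 h): 455·exp(−0.03851·15) = 255.360 mg/L
Dose 2 (220 mg at t=8 h): 220·exp(−0.03851·7) = 168.018 mg/L
C(15) = 255.360 + 168.018 = 423.378 mg/L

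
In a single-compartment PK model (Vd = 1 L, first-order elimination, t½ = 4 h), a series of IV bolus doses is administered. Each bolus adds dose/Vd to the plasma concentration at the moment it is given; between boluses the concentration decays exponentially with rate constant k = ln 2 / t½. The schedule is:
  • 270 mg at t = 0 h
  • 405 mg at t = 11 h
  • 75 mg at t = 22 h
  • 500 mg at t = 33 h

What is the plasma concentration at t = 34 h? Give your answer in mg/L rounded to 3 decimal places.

438.094 mg/L

k = ln 2 / 4 = 0.17329 per h
Dose 1 (270 mg at t=0 h): 270·exp(−0.17329·34) = 0.746 mg/L
Dose 2 (405 mg at t=11 h): 405·exp(−0.17329·23) = 7.525 mg/L
Dose 3 (75 mg at t=22 h): 75·exp(−0.17329·12) = 9.375 mg/L
Dose 4 (500 mg at t=33 h): 500·exp(−0.17329·1) = 420.448 mg/L
C(34) = 0.746 + 7.525 + 9.375 + 420.448 = 438.094 mg/L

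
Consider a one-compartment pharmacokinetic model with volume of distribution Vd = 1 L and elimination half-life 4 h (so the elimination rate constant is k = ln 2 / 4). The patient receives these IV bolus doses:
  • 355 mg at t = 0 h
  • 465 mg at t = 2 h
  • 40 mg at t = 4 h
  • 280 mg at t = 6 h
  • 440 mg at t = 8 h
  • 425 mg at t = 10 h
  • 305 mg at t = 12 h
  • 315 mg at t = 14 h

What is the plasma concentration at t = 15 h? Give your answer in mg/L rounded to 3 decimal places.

k = ln 2 / 4 = 0.17329 per h
Dose 1 (355 mg at t=0 h): 355·exp(−0.17329·15) = 26.386 mg/L
Dose 2 (465 mg at t=2 h): 465·exp(−0.17329·13) = 48.877 mg/L
Dose 3 (40 mg at t=4 h): 40·exp(−0.17329·11) = 5.946 mg/L
Dose 4 (280 mg at t=6 h): 280·exp(−0.17329·9) = 58.863 mg/L
Dose 5 (440 mg at t=8 h): 440·exp(−0.17329·7) = 130.813 mg/L
Dose 6 (425 mg at t=10 h): 425·exp(−0.17329·5) = 178.690 mg/L
Dose 7 (305 mg at t=12 h): 305·exp(−0.17329·3) = 181.354 mg/L
Dose 8 (315 mg at t=14 h): 315·exp(−0.17329·1) = 264.882 mg/L
C(15) = 26.386 + 48.877 + 5.946 + 58.863 + 130.813 + 178.690 + 181.354 + 264.882 = 895.811 mg/L

895.811 mg/L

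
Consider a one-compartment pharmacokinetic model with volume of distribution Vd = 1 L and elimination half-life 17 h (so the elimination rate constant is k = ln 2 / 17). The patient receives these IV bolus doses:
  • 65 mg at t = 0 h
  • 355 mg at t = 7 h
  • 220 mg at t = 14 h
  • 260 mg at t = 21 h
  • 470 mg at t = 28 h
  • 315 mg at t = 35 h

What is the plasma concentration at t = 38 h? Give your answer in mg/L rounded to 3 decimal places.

918.146 mg/L

k = ln 2 / 17 = 0.04077 per h
Dose 1 (65 mg at t=0 h): 65·exp(−0.04077·38) = 13.805 mg/L
Dose 2 (355 mg at t=7 h): 355·exp(−0.04077·31) = 100.298 mg/L
Dose 3 (220 mg at t=14 h): 220·exp(−0.04077·24) = 82.687 mg/L
Dose 4 (260 mg at t=21 h): 260·exp(−0.04077·17) = 130.000 mg/L
Dose 5 (470 mg at t=28 h): 470·exp(−0.04077·10) = 312.623 mg/L
Dose 6 (315 mg at t=35 h): 315·exp(−0.04077·3) = 278.733 mg/L
C(38) = 13.805 + 100.298 + 82.687 + 130.000 + 312.623 + 278.733 = 918.146 mg/L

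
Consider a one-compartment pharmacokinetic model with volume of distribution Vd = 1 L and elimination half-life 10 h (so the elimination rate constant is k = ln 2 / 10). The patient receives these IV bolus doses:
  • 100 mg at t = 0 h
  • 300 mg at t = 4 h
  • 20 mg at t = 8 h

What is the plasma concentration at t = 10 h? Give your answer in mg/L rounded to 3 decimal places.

265.337 mg/L

k = ln 2 / 10 = 0.06931 per h
Dose 1 (100 mg at t=0 h): 100·exp(−0.06931·10) = 50.000 mg/L
Dose 2 (300 mg at t=4 h): 300·exp(−0.06931·6) = 197.926 mg/L
Dose 3 (20 mg at t=8 h): 20·exp(−0.06931·2) = 17.411 mg/L
C(10) = 50.000 + 197.926 + 17.411 = 265.337 mg/L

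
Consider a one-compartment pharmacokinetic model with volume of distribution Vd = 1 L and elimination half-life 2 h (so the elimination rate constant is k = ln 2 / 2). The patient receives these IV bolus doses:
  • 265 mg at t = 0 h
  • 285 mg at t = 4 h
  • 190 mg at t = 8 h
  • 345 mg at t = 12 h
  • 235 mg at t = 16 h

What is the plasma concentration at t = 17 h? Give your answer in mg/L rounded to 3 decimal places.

239.436 mg/L

k = ln 2 / 2 = 0.34657 per h
Dose 1 (265 mg at t=0 h): 265·exp(−0.34657·17) = 0.732 mg/L
Dose 2 (285 mg at t=4 h): 285·exp(−0.34657·13) = 3.149 mg/L
Dose 3 (190 mg at t=8 h): 190·exp(−0.34657·9) = 8.397 mg/L
Dose 4 (345 mg at t=12 h): 345·exp(−0.34657·5) = 60.988 mg/L
Dose 5 (235 mg at t=16 h): 235·exp(−0.34657·1) = 166.170 mg/L
C(17) = 0.732 + 3.149 + 8.397 + 60.988 + 166.170 = 239.436 mg/L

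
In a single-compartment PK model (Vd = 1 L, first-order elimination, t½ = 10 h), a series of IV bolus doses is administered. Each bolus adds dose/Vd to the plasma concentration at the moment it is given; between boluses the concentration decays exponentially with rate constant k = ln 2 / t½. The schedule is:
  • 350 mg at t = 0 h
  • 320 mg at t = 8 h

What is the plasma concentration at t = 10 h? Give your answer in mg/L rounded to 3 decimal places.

453.576 mg/L

k = ln 2 / 10 = 0.06931 per h
Dose 1 (350 mg at t=0 h): 350·exp(−0.06931·10) = 175.000 mg/L
Dose 2 (320 mg at t=8 h): 320·exp(−0.06931·2) = 278.576 mg/L
C(10) = 175.000 + 278.576 = 453.576 mg/L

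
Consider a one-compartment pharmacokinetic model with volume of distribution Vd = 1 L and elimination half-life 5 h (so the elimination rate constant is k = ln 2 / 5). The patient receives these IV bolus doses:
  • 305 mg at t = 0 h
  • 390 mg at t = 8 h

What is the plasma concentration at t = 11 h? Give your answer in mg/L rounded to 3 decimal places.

323.684 mg/L

k = ln 2 / 5 = 0.13863 per h
Dose 1 (305 mg at t=0 h): 305·exp(−0.13863·11) = 66.379 mg/L
Dose 2 (390 mg at t=8 h): 390·exp(−0.13863·3) = 257.304 mg/L
C(11) = 66.379 + 257.304 = 323.684 mg/L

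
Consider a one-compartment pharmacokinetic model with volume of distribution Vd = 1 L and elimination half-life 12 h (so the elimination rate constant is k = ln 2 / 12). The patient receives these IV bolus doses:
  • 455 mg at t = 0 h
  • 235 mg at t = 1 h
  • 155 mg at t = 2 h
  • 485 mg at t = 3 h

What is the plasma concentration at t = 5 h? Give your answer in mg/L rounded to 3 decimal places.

1089.809 mg/L

k = ln 2 / 12 = 0.05776 per h
Dose 1 (455 mg at t=0 h): 455·exp(−0.05776·5) = 340.865 mg/L
Dose 2 (235 mg at t=1 h): 235·exp(−0.05776·4) = 186.520 mg/L
Dose 3 (155 mg at t=2 h): 155·exp(−0.05776·3) = 130.339 mg/L
Dose 4 (485 mg at t=3 h): 485·exp(−0.05776·2) = 432.086 mg/L
C(5) = 340.865 + 186.520 + 130.339 + 432.086 = 1089.809 mg/L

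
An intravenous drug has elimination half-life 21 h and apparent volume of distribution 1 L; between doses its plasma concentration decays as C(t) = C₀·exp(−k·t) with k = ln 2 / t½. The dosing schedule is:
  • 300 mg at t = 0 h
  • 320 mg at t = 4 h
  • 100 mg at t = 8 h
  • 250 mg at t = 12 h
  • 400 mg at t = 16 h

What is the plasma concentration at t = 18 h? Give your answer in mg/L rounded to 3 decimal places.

1018.619 mg/L

k = ln 2 / 21 = 0.03301 per h
Dose 1 (300 mg at t=0 h): 300·exp(−0.03301·18) = 165.613 mg/L
Dose 2 (320 mg at t=4 h): 320·exp(−0.03301·14) = 201.587 mg/L
Dose 3 (100 mg at t=8 h): 100·exp(−0.03301·10) = 71.887 mg/L
Dose 4 (250 mg at t=12 h): 250·exp(−0.03301·6) = 205.084 mg/L
Dose 5 (400 mg at t=16 h): 400·exp(−0.03301·2) = 374.447 mg/L
C(18) = 165.613 + 201.587 + 71.887 + 205.084 + 374.447 = 1018.619 mg/L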